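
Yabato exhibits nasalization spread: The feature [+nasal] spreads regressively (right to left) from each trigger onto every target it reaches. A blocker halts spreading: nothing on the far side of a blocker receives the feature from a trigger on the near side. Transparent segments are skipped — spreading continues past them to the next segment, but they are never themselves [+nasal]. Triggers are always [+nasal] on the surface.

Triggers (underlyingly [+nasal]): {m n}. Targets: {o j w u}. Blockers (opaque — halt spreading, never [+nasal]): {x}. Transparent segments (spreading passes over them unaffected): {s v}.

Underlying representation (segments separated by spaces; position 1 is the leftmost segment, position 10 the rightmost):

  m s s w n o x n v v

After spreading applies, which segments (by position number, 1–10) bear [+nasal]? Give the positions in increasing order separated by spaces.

From /m/ at 1 leftward: word edge.
From /n/ at 5 leftward: 4 /w/ → [+nasal]; 3 /s/ transparent; 2 /s/ transparent; 1 /m/ is itself a trigger — this domain ends here.
From /n/ at 8 leftward: 7 /x/ blocks.
Target with no active source: position 6 stays [-nasal].

1 4 5 8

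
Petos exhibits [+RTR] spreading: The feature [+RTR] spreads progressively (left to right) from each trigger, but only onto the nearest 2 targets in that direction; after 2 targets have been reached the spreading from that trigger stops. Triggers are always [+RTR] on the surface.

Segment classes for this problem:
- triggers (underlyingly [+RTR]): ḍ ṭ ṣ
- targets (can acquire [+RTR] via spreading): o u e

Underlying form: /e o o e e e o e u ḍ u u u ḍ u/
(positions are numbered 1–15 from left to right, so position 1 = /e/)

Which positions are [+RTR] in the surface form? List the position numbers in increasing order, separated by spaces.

From /ḍ/ at 10 rightward: 11 /u/ → [+RTR]; 12 /u/ → [+RTR]; bound reached.
From /ḍ/ at 14 rightward: 15 /u/ → [+RTR]; word edge.
Targets with no active source: positions 1 2 3 4 5 6 7 8 9 13 stay [-emphatic].

10 11 12 14 15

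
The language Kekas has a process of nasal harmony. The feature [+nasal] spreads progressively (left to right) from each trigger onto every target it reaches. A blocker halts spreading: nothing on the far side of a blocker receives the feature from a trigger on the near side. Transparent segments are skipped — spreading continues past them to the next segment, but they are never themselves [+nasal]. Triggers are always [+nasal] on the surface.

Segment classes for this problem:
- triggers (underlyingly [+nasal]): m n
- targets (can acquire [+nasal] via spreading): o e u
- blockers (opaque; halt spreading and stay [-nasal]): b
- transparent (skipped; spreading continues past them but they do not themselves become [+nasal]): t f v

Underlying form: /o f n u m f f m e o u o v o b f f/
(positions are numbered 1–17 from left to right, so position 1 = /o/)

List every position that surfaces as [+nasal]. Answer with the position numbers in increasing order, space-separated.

From /n/ at 3 rightward: 4 /u/ → [+nasal]; 5 /m/ is itself a trigger — this domain ends here.
From /m/ at 5 rightward: 6 /f/ transparent; 7 /f/ transparent; 8 /m/ is itself a trigger — this domain ends here.
From /m/ at 8 rightward: 9 /e/ → [+nasal]; 10 /o/ → [+nasal]; 11 /u/ → [+nasal]; 12 /o/ → [+nasal]; 13 /v/ transparent; 14 /o/ → [+nasal]; 15 /b/ blocks.
Target with no active source: position 1 stays [-nasal].

3 4 5 8 9 10 11 12 14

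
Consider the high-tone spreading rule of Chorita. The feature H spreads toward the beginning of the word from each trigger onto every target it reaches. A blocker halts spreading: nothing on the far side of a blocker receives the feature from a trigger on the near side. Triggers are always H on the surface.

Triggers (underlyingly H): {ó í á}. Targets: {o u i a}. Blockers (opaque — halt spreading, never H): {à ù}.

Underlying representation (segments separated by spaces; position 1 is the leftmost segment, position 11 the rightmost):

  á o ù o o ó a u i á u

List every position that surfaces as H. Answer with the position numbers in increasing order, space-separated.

1 4 5 6 7 8 9 10

From /á/ at 1 leftward: word edge.
From /ó/ at 6 leftward: 5 /o/ → H; 4 /o/ → H; 3 /ù/ blocks.
From /á/ at 10 leftward: 9 /i/ → H; 8 /u/ → H; 7 /a/ → H; 6 /ó/ is itself a trigger — this domain ends here.
Targets with no active source: positions 2 11 stay [-high tone].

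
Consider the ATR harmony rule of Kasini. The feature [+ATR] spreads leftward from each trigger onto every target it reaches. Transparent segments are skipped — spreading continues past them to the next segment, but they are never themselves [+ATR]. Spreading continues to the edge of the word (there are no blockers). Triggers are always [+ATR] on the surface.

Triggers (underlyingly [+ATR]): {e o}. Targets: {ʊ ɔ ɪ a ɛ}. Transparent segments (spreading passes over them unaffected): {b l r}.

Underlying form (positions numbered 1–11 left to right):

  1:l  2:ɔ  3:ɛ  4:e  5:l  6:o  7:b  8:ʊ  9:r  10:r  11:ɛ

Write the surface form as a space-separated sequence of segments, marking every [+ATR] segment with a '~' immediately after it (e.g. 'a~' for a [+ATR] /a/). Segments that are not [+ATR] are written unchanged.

From /e/ at 4 leftward: 3 /ɛ/ → [+ATR]; 2 /ɔ/ → [+ATR]; 1 /l/ transparent; word edge.
From /o/ at 6 leftward: 5 /l/ transparent; 4 /e/ is itself a trigger — this domain ends here.
Targets with no active source: positions 8 11 stay [-ATR].
[+ATR] positions on the surface: 2 3 4 6.

l ɔ~ ɛ~ e~ l o~ b ʊ r r ɛ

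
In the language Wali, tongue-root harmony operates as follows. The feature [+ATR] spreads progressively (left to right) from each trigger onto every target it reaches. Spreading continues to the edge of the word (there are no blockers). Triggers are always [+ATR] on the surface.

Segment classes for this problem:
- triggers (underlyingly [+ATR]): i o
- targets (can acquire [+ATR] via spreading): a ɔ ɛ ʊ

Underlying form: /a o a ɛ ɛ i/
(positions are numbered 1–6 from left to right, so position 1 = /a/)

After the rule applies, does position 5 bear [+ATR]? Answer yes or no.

From /o/ at 2 rightward: 3 /a/ → [+ATR]; 4 /ɛ/ → [+ATR]; 5 /ɛ/ → [+ATR]; 6 /i/ is itself a trigger — this domain ends here.
From /i/ at 6 rightward: word edge.
Target with no active source: position 1 stays [-ATR].
[+ATR] positions on the surface: 2 3 4 5 6.

yes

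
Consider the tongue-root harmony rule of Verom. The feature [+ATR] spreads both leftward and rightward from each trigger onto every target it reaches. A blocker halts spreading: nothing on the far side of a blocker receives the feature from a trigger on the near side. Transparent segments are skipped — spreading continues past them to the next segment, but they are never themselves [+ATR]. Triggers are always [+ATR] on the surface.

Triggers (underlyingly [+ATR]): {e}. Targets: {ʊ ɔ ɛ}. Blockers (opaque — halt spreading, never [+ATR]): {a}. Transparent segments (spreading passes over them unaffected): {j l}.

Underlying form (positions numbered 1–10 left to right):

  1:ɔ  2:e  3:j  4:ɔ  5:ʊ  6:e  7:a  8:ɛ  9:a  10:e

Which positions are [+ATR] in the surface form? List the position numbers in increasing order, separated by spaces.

1 2 4 5 6 10

From /e/ at 2 rightward: 3 /j/ transparent; 4 /ɔ/ → [+ATR]; 5 /ʊ/ → [+ATR]; 6 /e/ is itself a trigger — this domain ends here.
From /e/ at 2 leftward: 1 /ɔ/ → [+ATR]; word edge.
From /e/ at 6 rightward: 7 /a/ blocks.
From /e/ at 6 leftward: 5 /ʊ/ → [+ATR]; 4 /ɔ/ → [+ATR]; 3 /j/ transparent; 2 /e/ is itself a trigger — this domain ends here.
From /e/ at 10 rightward: word edge.
From /e/ at 10 leftward: 9 /a/ blocks.
Target with no active source: position 8 stays [-ATR].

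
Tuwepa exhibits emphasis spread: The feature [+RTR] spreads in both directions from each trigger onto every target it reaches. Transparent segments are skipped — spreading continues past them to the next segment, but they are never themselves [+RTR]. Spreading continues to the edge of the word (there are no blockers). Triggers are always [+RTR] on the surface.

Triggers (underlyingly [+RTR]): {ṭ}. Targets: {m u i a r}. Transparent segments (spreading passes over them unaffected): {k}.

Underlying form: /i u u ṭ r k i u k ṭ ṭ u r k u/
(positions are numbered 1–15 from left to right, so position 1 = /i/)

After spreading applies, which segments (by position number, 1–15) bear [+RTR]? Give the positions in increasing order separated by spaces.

1 2 3 4 5 7 8 10 11 12 13 15

From /ṭ/ at 4 rightward: 5 /r/ → [+RTR]; 6 /k/ transparent; 7 /i/ → [+RTR]; 8 /u/ → [+RTR]; 9 /k/ transparent; 10 /ṭ/ is itself a trigger — this domain ends here.
From /ṭ/ at 4 leftward: 3 /u/ → [+RTR]; 2 /u/ → [+RTR]; 1 /i/ → [+RTR]; word edge.
From /ṭ/ at 10 rightward: 11 /ṭ/ is itself a trigger — this domain ends here.
From /ṭ/ at 10 leftward: 9 /k/ transparent; 8 /u/ → [+RTR]; 7 /i/ → [+RTR]; 6 /k/ transparent; 5 /r/ → [+RTR]; 4 /ṭ/ is itself a trigger — this domain ends here.
From /ṭ/ at 11 rightward: 12 /u/ → [+RTR]; 13 /r/ → [+RTR]; 14 /k/ transparent; 15 /u/ → [+RTR]; word edge.
From /ṭ/ at 11 leftward: 10 /ṭ/ is itself a trigger — this domain ends here.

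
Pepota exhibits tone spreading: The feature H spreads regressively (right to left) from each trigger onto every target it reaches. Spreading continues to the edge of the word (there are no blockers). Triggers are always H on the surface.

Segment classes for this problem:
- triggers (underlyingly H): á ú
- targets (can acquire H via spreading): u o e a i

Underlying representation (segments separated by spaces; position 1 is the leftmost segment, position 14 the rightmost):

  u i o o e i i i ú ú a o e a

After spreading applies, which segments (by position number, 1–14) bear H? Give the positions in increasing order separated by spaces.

1 2 3 4 5 6 7 8 9 10

From /ú/ at 9 leftward: 8 /i/ → H; 7 /i/ → H; 6 /i/ → H; 5 /e/ → H; 4 /o/ → H; 3 /o/ → H; 2 /i/ → H; 1 /u/ → H; word edge.
From /ú/ at 10 leftward: 9 /ú/ is itself a trigger — this domain ends here.
Targets with no active source: positions 11 12 13 14 stay [-high tone].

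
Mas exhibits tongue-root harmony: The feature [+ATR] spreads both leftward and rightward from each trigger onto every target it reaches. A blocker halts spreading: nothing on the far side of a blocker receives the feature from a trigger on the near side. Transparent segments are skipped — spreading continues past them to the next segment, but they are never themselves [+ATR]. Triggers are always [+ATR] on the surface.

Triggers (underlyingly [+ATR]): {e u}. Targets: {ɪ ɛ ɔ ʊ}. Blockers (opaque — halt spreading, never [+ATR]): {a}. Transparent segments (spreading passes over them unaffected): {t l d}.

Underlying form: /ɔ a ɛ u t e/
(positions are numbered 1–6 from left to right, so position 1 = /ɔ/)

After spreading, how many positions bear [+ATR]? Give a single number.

3

From /u/ at 4 rightward: 5 /t/ transparent; 6 /e/ is itself a trigger — this domain ends here.
From /u/ at 4 leftward: 3 /ɛ/ → [+ATR]; 2 /a/ blocks.
From /e/ at 6 rightward: word edge.
From /e/ at 6 leftward: 5 /t/ transparent; 4 /u/ is itself a trigger — this domain ends here.
Target with no active source: position 1 stays [-ATR].
[+ATR] positions on the surface: 3 4 6.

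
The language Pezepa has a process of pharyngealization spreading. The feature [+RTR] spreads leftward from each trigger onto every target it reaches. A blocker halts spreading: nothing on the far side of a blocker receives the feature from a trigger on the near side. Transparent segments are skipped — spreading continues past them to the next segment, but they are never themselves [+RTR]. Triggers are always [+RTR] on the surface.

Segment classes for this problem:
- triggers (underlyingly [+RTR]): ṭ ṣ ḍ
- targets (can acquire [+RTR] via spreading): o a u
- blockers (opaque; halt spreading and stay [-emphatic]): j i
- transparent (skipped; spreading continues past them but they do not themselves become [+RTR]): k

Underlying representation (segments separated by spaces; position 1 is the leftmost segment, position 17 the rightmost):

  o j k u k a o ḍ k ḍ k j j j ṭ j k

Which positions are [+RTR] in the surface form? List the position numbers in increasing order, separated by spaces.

From /ḍ/ at 8 leftward: 7 /o/ → [+RTR]; 6 /a/ → [+RTR]; 5 /k/ transparent; 4 /u/ → [+RTR]; 3 /k/ transparent; 2 /j/ blocks.
From /ḍ/ at 10 leftward: 9 /k/ transparent; 8 /ḍ/ is itself a trigger — this domain ends here.
From /ṭ/ at 15 leftward: 14 /j/ blocks.
Target with no active source: position 1 stays [-emphatic].

4 6 7 8 10 15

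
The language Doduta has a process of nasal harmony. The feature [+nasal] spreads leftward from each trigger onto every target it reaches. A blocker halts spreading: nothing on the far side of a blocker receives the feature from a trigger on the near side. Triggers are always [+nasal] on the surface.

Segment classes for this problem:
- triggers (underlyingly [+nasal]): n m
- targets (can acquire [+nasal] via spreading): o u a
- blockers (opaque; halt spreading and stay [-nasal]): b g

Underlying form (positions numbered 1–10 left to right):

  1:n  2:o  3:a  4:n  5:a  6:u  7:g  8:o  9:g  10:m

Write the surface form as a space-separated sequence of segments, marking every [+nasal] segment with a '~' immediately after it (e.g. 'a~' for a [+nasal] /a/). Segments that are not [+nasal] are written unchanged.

n~ o~ a~ n~ a u g o g m~

From /n/ at 1 leftward: word edge.
From /n/ at 4 leftward: 3 /a/ → [+nasal]; 2 /o/ → [+nasal]; 1 /n/ is itself a trigger — this domain ends here.
From /m/ at 10 leftward: 9 /g/ blocks.
Targets with no active source: positions 5 6 8 stay [-nasal].
[+nasal] positions on the surface: 1 2 3 4 10.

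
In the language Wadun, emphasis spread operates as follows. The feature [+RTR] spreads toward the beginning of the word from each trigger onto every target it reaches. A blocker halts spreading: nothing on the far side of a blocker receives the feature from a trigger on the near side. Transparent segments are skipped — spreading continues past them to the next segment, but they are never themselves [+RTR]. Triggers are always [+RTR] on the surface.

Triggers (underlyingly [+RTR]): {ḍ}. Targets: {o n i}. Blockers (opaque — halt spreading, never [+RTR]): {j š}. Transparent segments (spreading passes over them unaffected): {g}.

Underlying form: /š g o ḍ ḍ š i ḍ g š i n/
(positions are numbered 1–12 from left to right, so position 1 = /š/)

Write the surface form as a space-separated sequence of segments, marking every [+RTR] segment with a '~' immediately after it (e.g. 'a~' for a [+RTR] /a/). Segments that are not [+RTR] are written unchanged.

From /ḍ/ at 4 leftward: 3 /o/ → [+RTR]; 2 /g/ transparent; 1 /š/ blocks.
From /ḍ/ at 5 leftward: 4 /ḍ/ is itself a trigger — this domain ends here.
From /ḍ/ at 8 leftward: 7 /i/ → [+RTR]; 6 /š/ blocks.
Targets with no active source: positions 11 12 stay [-emphatic].
[+RTR] positions on the surface: 3 4 5 7 8.

š g o~ ḍ~ ḍ~ š i~ ḍ~ g š i n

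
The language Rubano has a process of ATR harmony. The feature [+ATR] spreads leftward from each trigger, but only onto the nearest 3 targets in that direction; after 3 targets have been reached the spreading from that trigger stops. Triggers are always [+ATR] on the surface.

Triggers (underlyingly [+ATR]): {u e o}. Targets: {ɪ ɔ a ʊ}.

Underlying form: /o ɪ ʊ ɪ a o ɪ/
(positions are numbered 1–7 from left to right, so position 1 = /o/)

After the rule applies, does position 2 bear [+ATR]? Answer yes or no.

no

From /o/ at 1 leftward: word edge.
From /o/ at 6 leftward: 5 /a/ → [+ATR]; 4 /ɪ/ → [+ATR]; 3 /ʊ/ → [+ATR]; bound reached.
Targets with no active source: positions 2 7 stay [-ATR].
[+ATR] positions on the surface: 1 3 4 5 6.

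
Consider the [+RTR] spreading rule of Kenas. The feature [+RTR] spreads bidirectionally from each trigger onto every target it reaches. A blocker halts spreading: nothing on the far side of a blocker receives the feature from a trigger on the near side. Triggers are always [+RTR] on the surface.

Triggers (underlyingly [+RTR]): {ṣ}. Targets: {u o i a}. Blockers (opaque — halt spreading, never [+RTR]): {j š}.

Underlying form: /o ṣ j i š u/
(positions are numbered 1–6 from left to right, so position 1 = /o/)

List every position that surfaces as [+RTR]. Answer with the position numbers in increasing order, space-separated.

From /ṣ/ at 2 rightward: 3 /j/ blocks.
From /ṣ/ at 2 leftward: 1 /o/ → [+RTR]; word edge.
Targets with no active source: positions 4 6 stay [-emphatic].

1 2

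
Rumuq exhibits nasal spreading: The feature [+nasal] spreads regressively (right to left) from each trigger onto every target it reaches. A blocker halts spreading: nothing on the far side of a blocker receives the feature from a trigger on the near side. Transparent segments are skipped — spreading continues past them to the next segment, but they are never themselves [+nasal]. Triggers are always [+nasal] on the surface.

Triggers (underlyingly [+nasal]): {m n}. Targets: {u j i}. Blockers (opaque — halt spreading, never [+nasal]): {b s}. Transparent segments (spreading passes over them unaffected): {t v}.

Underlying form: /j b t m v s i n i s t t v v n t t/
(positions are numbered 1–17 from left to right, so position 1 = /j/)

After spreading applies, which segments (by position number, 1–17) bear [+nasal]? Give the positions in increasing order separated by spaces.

4 7 8 15

From /m/ at 4 leftward: 3 /t/ transparent; 2 /b/ blocks.
From /n/ at 8 leftward: 7 /i/ → [+nasal]; 6 /s/ blocks.
From /n/ at 15 leftward: 14 /v/ transparent; 13 /v/ transparent; 12 /t/ transparent; 11 /t/ transparent; 10 /s/ blocks.
Targets with no active source: positions 1 9 stay [-nasal].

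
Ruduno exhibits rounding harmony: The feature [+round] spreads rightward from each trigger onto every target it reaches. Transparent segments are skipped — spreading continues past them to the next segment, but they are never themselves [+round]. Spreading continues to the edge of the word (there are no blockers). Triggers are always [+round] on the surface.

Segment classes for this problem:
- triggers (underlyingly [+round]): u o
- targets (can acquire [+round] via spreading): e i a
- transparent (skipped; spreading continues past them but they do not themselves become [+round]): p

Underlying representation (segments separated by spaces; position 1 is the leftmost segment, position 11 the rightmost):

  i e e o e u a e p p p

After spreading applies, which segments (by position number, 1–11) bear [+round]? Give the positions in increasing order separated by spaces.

From /o/ at 4 rightward: 5 /e/ → [+round]; 6 /u/ is itself a trigger — this domain ends here.
From /u/ at 6 rightward: 7 /a/ → [+round]; 8 /e/ → [+round]; 9 /p/ transparent; 10 /p/ transparent; 11 /p/ transparent; word edge.
Targets with no active source: positions 1 2 3 stay [-round].

4 5 6 7 8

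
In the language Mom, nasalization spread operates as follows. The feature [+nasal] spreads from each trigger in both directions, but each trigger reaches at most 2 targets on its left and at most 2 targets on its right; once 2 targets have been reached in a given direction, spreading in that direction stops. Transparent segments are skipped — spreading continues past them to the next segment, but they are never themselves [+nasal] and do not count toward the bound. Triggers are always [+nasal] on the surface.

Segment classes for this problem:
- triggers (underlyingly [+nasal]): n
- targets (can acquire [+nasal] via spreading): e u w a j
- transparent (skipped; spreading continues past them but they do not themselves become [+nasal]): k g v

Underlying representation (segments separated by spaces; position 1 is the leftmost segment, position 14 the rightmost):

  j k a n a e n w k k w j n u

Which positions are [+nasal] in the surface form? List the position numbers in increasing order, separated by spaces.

From /n/ at 4 rightward: 5 /a/ → [+nasal]; 6 /e/ → [+nasal]; bound reached.
From /n/ at 4 leftward: 3 /a/ → [+nasal]; 2 /k/ transparent; 1 /j/ → [+nasal]; bound reached.
From /n/ at 7 rightward: 8 /w/ → [+nasal]; 9 /k/ transparent; 10 /k/ transparent; 11 /w/ → [+nasal]; bound reached.
From /n/ at 7 leftward: 6 /e/ → [+nasal]; 5 /a/ → [+nasal]; bound reached.
From /n/ at 13 rightward: 14 /u/ → [+nasal]; word edge.
From /n/ at 13 leftward: 12 /j/ → [+nasal]; 11 /w/ → [+nasal]; bound reached.

1 3 4 5 6 7 8 11 12 13 14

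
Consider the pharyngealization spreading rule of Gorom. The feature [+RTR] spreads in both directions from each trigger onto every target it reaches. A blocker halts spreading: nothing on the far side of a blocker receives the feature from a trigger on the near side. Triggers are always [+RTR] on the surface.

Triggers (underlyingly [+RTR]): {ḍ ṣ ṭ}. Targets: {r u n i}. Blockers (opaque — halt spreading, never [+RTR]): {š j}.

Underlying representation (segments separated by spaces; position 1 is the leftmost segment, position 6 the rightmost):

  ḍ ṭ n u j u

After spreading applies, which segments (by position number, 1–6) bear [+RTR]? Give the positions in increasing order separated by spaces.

From /ḍ/ at 1 rightward: 2 /ṭ/ is itself a trigger — this domain ends here.
From /ḍ/ at 1 leftward: word edge.
From /ṭ/ at 2 rightward: 3 /n/ → [+RTR]; 4 /u/ → [+RTR]; 5 /j/ blocks.
From /ṭ/ at 2 leftward: 1 /ḍ/ is itself a trigger — this domain ends here.
Target with no active source: position 6 stays [-emphatic].

1 2 3 4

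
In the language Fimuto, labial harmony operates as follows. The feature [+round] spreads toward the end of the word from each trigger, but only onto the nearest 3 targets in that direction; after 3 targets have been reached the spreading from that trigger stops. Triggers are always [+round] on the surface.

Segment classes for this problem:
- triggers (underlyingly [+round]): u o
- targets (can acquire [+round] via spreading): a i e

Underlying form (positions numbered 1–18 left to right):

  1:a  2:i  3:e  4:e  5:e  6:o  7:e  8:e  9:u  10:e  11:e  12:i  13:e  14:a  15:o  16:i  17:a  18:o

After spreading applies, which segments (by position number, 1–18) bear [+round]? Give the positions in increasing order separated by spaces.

From /o/ at 6 rightward: 7 /e/ → [+round]; 8 /e/ → [+round]; 9 /u/ is itself a trigger — this domain ends here.
From /u/ at 9 rightward: 10 /e/ → [+round]; 11 /e/ → [+round]; 12 /i/ → [+round]; bound reached.
From /o/ at 15 rightward: 16 /i/ → [+round]; 17 /a/ → [+round]; 18 /o/ is itself a trigger — this domain ends here.
From /o/ at 18 rightward: word edge.
Targets with no active source: positions 1 2 3 4 5 13 14 stay [-round].

6 7 8 9 10 11 12 15 16 17 18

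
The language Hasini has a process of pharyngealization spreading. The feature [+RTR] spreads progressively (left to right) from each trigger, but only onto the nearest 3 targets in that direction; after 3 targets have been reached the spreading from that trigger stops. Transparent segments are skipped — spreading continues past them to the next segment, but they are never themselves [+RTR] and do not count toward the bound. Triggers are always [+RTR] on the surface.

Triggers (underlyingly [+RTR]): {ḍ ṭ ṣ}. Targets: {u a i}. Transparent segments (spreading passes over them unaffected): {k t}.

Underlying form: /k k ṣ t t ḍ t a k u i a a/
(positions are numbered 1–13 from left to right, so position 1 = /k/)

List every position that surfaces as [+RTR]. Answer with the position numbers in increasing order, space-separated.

From /ṣ/ at 3 rightward: 4 /t/ transparent; 5 /t/ transparent; 6 /ḍ/ is itself a trigger — this domain ends here.
From /ḍ/ at 6 rightward: 7 /t/ transparent; 8 /a/ → [+RTR]; 9 /k/ transparent; 10 /u/ → [+RTR]; 11 /i/ → [+RTR]; bound reached.
Targets with no active source: positions 12 13 stay [-emphatic].

3 6 8 10 11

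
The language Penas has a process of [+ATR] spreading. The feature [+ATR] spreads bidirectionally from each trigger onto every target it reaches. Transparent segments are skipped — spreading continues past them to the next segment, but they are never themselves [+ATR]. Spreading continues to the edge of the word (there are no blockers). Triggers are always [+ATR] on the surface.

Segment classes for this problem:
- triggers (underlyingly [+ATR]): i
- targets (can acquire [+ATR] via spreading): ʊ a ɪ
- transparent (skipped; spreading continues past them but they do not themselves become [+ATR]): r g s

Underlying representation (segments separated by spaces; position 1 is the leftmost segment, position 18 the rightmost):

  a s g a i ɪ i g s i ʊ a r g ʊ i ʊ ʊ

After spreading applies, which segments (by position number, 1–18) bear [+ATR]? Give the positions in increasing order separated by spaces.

1 4 5 6 7 10 11 12 15 16 17 18

From /i/ at 5 rightward: 6 /ɪ/ → [+ATR]; 7 /i/ is itself a trigger — this domain ends here.
From /i/ at 5 leftward: 4 /a/ → [+ATR]; 3 /g/ transparent; 2 /s/ transparent; 1 /a/ → [+ATR]; word edge.
From /i/ at 7 rightward: 8 /g/ transparent; 9 /s/ transparent; 10 /i/ is itself a trigger — this domain ends here.
From /i/ at 7 leftward: 6 /ɪ/ → [+ATR]; 5 /i/ is itself a trigger — this domain ends here.
From /i/ at 10 rightward: 11 /ʊ/ → [+ATR]; 12 /a/ → [+ATR]; 13 /r/ transparent; 14 /g/ transparent; 15 /ʊ/ → [+ATR]; 16 /i/ is itself a trigger — this domain ends here.
From /i/ at 10 leftward: 9 /s/ transparent; 8 /g/ transparent; 7 /i/ is itself a trigger — this domain ends here.
From /i/ at 16 rightward: 17 /ʊ/ → [+ATR]; 18 /ʊ/ → [+ATR]; word edge.
From /i/ at 16 leftward: 15 /ʊ/ → [+ATR]; 14 /g/ transparent; 13 /r/ transparent; 12 /a/ → [+ATR]; 11 /ʊ/ → [+ATR]; 10 /i/ is itself a trigger — this domain ends here.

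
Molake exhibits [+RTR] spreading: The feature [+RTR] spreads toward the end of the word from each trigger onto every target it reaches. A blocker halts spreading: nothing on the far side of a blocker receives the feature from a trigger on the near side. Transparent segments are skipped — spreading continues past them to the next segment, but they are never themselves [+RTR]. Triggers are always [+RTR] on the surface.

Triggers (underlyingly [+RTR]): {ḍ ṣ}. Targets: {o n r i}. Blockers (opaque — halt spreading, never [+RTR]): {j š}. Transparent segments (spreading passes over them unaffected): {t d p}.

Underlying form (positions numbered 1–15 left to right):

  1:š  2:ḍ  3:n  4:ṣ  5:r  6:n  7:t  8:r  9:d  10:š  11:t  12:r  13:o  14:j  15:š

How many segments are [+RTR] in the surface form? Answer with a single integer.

From /ḍ/ at 2 rightward: 3 /n/ → [+RTR]; 4 /ṣ/ is itself a trigger — this domain ends here.
From /ṣ/ at 4 rightward: 5 /r/ → [+RTR]; 6 /n/ → [+RTR]; 7 /t/ transparent; 8 /r/ → [+RTR]; 9 /d/ transparent; 10 /š/ blocks.
Targets with no active source: positions 12 13 stay [-emphatic].
[+RTR] positions on the surface: 2 3 4 5 6 8.

6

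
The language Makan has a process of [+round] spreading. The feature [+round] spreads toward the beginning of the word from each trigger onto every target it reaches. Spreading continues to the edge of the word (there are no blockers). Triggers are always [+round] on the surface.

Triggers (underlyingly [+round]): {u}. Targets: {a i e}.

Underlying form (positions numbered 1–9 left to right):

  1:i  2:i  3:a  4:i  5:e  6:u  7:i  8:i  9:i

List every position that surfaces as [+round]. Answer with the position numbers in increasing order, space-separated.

1 2 3 4 5 6

From /u/ at 6 leftward: 5 /e/ → [+round]; 4 /i/ → [+round]; 3 /a/ → [+round]; 2 /i/ → [+round]; 1 /i/ → [+round]; word edge.
Targets with no active source: positions 7 8 9 stay [-round].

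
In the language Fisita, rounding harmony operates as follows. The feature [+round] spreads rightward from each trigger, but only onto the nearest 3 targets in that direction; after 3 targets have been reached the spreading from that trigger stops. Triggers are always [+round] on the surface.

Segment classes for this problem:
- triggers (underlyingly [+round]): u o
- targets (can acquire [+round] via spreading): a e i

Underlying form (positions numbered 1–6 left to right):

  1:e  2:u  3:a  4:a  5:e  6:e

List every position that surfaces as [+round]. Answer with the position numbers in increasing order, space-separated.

From /u/ at 2 rightward: 3 /a/ → [+round]; 4 /a/ → [+round]; 5 /e/ → [+round]; bound reached.
Targets with no active source: positions 1 6 stay [-round].

2 3 4 5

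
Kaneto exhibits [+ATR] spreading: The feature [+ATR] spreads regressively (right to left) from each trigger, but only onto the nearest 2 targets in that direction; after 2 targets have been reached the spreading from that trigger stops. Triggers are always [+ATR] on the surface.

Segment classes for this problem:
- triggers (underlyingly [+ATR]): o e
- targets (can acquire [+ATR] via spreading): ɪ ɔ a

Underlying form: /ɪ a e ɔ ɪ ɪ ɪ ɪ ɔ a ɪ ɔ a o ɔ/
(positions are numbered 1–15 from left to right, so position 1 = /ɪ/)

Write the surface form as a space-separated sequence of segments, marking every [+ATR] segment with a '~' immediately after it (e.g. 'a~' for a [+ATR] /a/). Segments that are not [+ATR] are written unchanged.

ɪ~ a~ e~ ɔ ɪ ɪ ɪ ɪ ɔ a ɪ ɔ~ a~ o~ ɔ

From /e/ at 3 leftward: 2 /a/ → [+ATR]; 1 /ɪ/ → [+ATR]; bound reached.
From /o/ at 14 leftward: 13 /a/ → [+ATR]; 12 /ɔ/ → [+ATR]; bound reached.
Targets with no active source: positions 4 5 6 7 8 9 10 11 15 stay [-ATR].
[+ATR] positions on the surface: 1 2 3 12 13 14.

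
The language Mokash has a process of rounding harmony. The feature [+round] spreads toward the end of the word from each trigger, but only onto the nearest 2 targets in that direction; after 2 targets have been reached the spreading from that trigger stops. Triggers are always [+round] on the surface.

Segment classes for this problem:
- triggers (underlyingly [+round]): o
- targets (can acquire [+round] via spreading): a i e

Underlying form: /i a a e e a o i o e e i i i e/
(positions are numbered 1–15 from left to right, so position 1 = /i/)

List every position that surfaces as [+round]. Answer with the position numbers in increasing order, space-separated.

From /o/ at 7 rightward: 8 /i/ → [+round]; 9 /o/ is itself a trigger — this domain ends here.
From /o/ at 9 rightward: 10 /e/ → [+round]; 11 /e/ → [+round]; bound reached.
Targets with no active source: positions 1 2 3 4 5 6 12 13 14 15 stay [-round].

7 8 9 10 11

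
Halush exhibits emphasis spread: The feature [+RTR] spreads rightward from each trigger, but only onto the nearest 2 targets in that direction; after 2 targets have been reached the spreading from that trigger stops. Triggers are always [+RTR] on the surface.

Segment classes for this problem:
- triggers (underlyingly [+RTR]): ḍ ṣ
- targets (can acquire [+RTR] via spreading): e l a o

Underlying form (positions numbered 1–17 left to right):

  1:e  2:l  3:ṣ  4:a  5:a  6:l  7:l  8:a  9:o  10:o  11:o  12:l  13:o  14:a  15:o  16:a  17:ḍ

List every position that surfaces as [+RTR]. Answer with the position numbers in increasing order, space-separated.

3 4 5 17

From /ṣ/ at 3 rightward: 4 /a/ → [+RTR]; 5 /a/ → [+RTR]; bound reached.
From /ḍ/ at 17 rightward: word edge.
Targets with no active source: positions 1 2 6 7 8 9 10 11 12 13 14 15 16 stay [-emphatic].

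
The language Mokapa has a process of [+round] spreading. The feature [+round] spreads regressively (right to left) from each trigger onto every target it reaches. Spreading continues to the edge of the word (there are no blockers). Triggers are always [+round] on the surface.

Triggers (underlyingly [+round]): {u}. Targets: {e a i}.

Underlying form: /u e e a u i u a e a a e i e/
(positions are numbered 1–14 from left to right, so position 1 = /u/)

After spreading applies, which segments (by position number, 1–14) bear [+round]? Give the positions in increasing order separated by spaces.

1 2 3 4 5 6 7

From /u/ at 1 leftward: word edge.
From /u/ at 5 leftward: 4 /a/ → [+round]; 3 /e/ → [+round]; 2 /e/ → [+round]; 1 /u/ is itself a trigger — this domain ends here.
From /u/ at 7 leftward: 6 /i/ → [+round]; 5 /u/ is itself a trigger — this domain ends here.
Targets with no active source: positions 8 9 10 11 12 13 14 stay [-round].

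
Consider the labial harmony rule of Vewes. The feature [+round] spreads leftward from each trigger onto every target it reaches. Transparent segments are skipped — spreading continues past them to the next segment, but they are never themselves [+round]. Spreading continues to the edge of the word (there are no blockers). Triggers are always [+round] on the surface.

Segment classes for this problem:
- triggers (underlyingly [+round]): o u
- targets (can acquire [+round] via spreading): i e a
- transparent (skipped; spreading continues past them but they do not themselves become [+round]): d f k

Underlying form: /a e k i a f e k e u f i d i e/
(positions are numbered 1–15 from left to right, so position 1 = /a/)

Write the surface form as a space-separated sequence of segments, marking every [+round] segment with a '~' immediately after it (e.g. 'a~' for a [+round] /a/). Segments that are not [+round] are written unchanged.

From /u/ at 10 leftward: 9 /e/ → [+round]; 8 /k/ transparent; 7 /e/ → [+round]; 6 /f/ transparent; 5 /a/ → [+round]; 4 /i/ → [+round]; 3 /k/ transparent; 2 /e/ → [+round]; 1 /a/ → [+round]; word edge.
Targets with no active source: positions 12 14 15 stay [-round].
[+round] positions on the surface: 1 2 4 5 7 9 10.

a~ e~ k i~ a~ f e~ k e~ u~ f i d i e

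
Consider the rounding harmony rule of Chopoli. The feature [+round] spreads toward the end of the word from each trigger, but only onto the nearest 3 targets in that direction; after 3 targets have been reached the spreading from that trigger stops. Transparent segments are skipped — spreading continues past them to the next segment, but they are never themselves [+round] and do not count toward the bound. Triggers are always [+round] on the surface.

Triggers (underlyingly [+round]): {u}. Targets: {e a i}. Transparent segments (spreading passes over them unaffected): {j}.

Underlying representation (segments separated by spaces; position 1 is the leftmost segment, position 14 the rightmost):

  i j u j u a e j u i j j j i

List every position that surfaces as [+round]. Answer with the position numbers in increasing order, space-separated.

From /u/ at 3 rightward: 4 /j/ transparent; 5 /u/ is itself a trigger — this domain ends here.
From /u/ at 5 rightward: 6 /a/ → [+round]; 7 /e/ → [+round]; 8 /j/ transparent; 9 /u/ is itself a trigger — this domain ends here.
From /u/ at 9 rightward: 10 /i/ → [+round]; 11 /j/ transparent; 12 /j/ transparent; 13 /j/ transparent; 14 /i/ → [+round]; word edge.
Target with no active source: position 1 stays [-round].

3 5 6 7 9 10 14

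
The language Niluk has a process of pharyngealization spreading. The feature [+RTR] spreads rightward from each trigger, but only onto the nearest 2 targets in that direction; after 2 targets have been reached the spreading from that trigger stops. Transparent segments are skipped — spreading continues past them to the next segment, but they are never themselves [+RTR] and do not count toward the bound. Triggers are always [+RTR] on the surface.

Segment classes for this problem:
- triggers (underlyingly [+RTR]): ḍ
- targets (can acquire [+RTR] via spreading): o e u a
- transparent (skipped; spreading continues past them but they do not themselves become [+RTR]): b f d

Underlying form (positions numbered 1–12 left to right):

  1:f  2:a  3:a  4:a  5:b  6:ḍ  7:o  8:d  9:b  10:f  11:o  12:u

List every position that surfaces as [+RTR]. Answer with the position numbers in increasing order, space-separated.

6 7 11

From /ḍ/ at 6 rightward: 7 /o/ → [+RTR]; 8 /d/ transparent; 9 /b/ transparent; 10 /f/ transparent; 11 /o/ → [+RTR]; bound reached.
Targets with no active source: positions 2 3 4 12 stay [-emphatic].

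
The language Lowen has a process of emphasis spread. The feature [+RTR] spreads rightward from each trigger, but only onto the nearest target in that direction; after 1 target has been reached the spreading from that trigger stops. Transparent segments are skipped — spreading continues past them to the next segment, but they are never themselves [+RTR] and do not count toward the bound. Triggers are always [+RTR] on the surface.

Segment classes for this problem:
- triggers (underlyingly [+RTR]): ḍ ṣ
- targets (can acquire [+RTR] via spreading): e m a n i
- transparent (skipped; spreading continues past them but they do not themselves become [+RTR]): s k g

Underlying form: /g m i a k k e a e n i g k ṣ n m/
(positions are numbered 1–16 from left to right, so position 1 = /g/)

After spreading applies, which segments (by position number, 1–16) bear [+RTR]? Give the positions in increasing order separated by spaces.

14 15

From /ṣ/ at 14 rightward: 15 /n/ → [+RTR]; bound reached.
Targets with no active source: positions 2 3 4 7 8 9 10 11 16 stay [-emphatic].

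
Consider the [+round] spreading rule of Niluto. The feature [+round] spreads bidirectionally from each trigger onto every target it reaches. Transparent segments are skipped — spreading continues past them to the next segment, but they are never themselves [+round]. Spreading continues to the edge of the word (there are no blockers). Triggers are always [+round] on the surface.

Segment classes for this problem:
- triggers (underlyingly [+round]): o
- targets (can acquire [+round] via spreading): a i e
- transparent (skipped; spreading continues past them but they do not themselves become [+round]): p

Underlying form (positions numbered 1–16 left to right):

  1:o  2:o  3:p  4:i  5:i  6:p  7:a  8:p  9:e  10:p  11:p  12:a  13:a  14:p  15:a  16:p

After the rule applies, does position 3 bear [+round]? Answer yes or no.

no

From /o/ at 1 rightward: 2 /o/ is itself a trigger — this domain ends here.
From /o/ at 1 leftward: word edge.
From /o/ at 2 rightward: 3 /p/ transparent; 4 /i/ → [+round]; 5 /i/ → [+round]; 6 /p/ transparent; 7 /a/ → [+round]; 8 /p/ transparent; 9 /e/ → [+round]; 10 /p/ transparent; 11 /p/ transparent; 12 /a/ → [+round]; 13 /a/ → [+round]; 14 /p/ transparent; 15 /a/ → [+round]; 16 /p/ transparent; word edge.
From /o/ at 2 leftward: 1 /o/ is itself a trigger — this domain ends here.
[+round] positions on the surface: 1 2 4 5 7 9 12 13 15.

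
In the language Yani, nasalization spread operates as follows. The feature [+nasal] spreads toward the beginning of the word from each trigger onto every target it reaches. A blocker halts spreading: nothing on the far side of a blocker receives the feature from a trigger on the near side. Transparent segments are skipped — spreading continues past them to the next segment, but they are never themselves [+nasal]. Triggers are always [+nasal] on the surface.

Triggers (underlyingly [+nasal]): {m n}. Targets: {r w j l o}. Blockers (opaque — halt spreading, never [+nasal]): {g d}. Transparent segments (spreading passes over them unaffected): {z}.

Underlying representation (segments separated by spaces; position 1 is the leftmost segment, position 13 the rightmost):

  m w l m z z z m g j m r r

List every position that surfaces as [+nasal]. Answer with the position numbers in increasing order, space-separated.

1 2 3 4 8 10 11

From /m/ at 1 leftward: word edge.
From /m/ at 4 leftward: 3 /l/ → [+nasal]; 2 /w/ → [+nasal]; 1 /m/ is itself a trigger — this domain ends here.
From /m/ at 8 leftward: 7 /z/ transparent; 6 /z/ transparent; 5 /z/ transparent; 4 /m/ is itself a trigger — this domain ends here.
From /m/ at 11 leftward: 10 /j/ → [+nasal]; 9 /g/ blocks.
Targets with no active source: positions 12 13 stay [-nasal].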